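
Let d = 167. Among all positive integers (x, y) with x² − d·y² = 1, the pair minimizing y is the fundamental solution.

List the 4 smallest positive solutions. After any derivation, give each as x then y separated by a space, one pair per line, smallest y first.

168 13
56447 4368
18966024 1467635
6372527617 493120992

d=167: √d = [12; 1,11,1,24] (ℓ=4, even), read p_3/q_3
k=0  a_k=12  p_k/q_k = 12/1
k=1  a_k=1  p_k/q_k = 13/1
k=2  a_k=11  p_k/q_k = 155/12
k=3  a_k=1  p_k/q_k = 168/13
fundamental: x₁=168, y₁=13  (since 28224 − 167·169 = 1)
(x_2, y_2) = (168·168 + 167·13·13, 168·13 + 13·168) = (56447, 4368)
(x_3, y_3) = (168·56447 + 167·13·4368, 168·4368 + 13·56447) = (18966024, 1467635)
(x_4, y_4) = (168·18966024 + 167·13·1467635, 168·1467635 + 13·18966024) = (6372527617, 493120992)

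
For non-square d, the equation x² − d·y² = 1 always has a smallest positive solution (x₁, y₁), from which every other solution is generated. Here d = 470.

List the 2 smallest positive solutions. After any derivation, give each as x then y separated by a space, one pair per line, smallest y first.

√470 → a₀=21, period (1,2,8,2,1,42); ℓ=6 even so k=5
k=0  a_k=21  p_k/q_k = 21/1
…
k=2  a_k=2  p_k/q_k = 65/3
k=3  a_k=8  p_k/q_k = 542/25
k=4  a_k=2  p_k/q_k = 1149/53
k=5  a_k=1  p_k/q_k = 1691/78
fundamental: x₁=1691, y₁=78  (since 2859481 − 470·6084 = 1)
k=2:  x_2 = 1691·1691+470·78·78 = 5718961,  y_2 = 1691·78+78·1691 = 263796

1691 78
5718961 263796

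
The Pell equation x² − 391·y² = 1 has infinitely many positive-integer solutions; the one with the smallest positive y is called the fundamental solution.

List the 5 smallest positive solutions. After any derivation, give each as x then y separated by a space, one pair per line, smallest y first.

7338680 371133
107712448284799 5447252648880
1580934379957370111960 79951288138564985667
23203943031010998074028940801 1173473838473442730776750240
340572625285638001757449457184853400 17223497977856489447705304337580733

√391 → a₀=19, period (1,3,2,2,1,…,3,1,38); ℓ=16 even so k=15
i=0: a=19 ⇒ p=19, q=1
…
i=5: a=1 ⇒ p=613, q=31
i=6: a=1 ⇒ p=1048, q=53
…
i=12: a=2 ⇒ p=696292, q=35213
i=13: a=2 ⇒ p=1660597, q=83980
i=14: a=3 ⇒ p=5678083, q=287153
i=15: a=1 ⇒ p=7338680, q=371133
fundamental: x₁=7338680, y₁=371133  (since 53856224142400 − 391·137739703689 = 1)
(7338680+371133√391)^2 = 107712448284799 + 5447252648880√391
(7338680+371133√391)^3 = 1580934379957370111960 + 79951288138564985667√391
(7338680+371133√391)^4 = 23203943031010998074028940801 + 1173473838473442730776750240√391
(7338680+371133√391)^5 = 340572625285638001757449457184853400 + 17223497977856489447705304337580733√391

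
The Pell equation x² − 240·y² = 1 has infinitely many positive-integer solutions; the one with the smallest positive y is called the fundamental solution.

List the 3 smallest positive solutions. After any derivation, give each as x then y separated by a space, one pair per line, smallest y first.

31 2
1921 124
119071 7686

[15; 2,30] for √240; ℓ=2 ⇒ convergent index 1
a_0=15:  p_0=15·1+0=15,  q_0=15·0+1=1
a_1=2:  p_1=2·15+1=31,  q_1=2·1+0=2
(x₁, y₁) = (31, 2);  31² − 240·2² = 1 ✓
n=2: (31,2)∘(31,2) = (31·31+240·2·2, 31·2+2·31) = (1921,124)
n=3: (1921,124)∘(31,2) = (31·1921+240·2·124, 31·124+2·1921) = (119071,7686)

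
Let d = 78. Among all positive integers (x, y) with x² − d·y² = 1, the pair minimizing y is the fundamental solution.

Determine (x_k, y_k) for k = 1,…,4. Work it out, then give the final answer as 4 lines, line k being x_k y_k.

53 6
5617 636
595349 67410
63101377 7144824

d=78: √d = [8; 1,4,1,16] (ℓ=4, even), read p_3/q_3
i=0: a=8 ⇒ p=8, q=1
…
i=2: a=4 ⇒ p=44, q=5
i=3: a=1 ⇒ p=53, q=6
fundamental: x₁=53, y₁=6  (since 2809 − 78·36 = 1)
(x_2, y_2) = (53·53 + 78·6·6, 53·6 + 6·53) = (5617, 636)
(x_3, y_3) = (53·5617 + 78·6·636, 53·636 + 6·5617) = (595349, 67410)
(x_4, y_4) = (53·595349 + 78·6·67410, 53·67410 + 6·595349) = (63101377, 7144824)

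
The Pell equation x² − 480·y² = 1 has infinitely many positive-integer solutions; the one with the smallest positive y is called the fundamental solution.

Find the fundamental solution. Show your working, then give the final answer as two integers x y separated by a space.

[21; 1,9,1,42] for √480; ℓ=4 ⇒ convergent index 3
k=0  a_k=21  p_k/q_k = 21/1
…
k=2  a_k=9  p_k/q_k = 219/10
k=3  a_k=1  p_k/q_k = 241/11
(x₁, y₁) = (241, 11);  241² − 480·11² = 1 ✓

241 11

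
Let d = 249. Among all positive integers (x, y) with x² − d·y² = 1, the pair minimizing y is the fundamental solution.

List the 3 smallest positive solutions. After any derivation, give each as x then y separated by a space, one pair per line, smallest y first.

8553815 542076
146335502108449 9273635639880
2503453625935556812055 158649927281879742324

d=249: √d = [15; 1,3,1,1,5,…,3,1,30] (ℓ=16, even), read p_15/q_15
a_0=15:  p_0=15·1+0=15,  q_0=15·0+1=1
a_1=1:  p_1=1·15+1=16,  q_1=1·1+0=1
a_2=3:  p_2=3·16+15=63,  q_2=3·1+1=4
a_3=1:  p_3=1·63+16=79,  q_3=1·4+1=5
a_4=1:  p_4=1·79+63=142,  q_4=1·5+4=9
a_5=5:  p_5=5·142+79=789,  q_5=5·9+5=50
a_6=1:  p_6=1·789+142=931,  q_6=1·50+9=59
a_7=3:  p_7=3·931+789=3582,  q_7=3·59+50=227
a_8=10:  p_8=10·3582+931=36751,  q_8=10·227+59=2329
a_9=3:  p_9=3·36751+3582=113835,  q_9=3·2329+227=7214
…
a_11=5:  p_11=5·150586+113835=866765,  q_11=5·9543+7214=54929
a_12=1:  p_12=1·866765+150586=1017351,  q_12=1·54929+9543=64472
…
a_14=3:  p_14=3·1884116+1017351=6669699,  q_14=3·119401+64472=422675
a_15=1:  p_15=1·6669699+1884116=8553815,  q_15=1·422675+119401=542076
(x₁, y₁) = (8553815, 542076);  8553815² − 249·542076² = 1 ✓
k=2:  x_2 = 8553815·8553815+249·542076·542076 = 146335502108449,  y_2 = 8553815·542076+542076·8553815 = 9273635639880
k=3:  x_3 = 8553815·146335502108449+249·542076·9273635639880 = 2503453625935556812055,  y_3 = 8553815·9273635639880+542076·146335502108449 = 158649927281879742324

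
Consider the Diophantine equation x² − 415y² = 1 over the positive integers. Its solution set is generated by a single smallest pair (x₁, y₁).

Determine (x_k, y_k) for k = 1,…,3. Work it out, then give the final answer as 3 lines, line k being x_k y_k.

18412804 903849
678062702284831 33284788965192
24970071273761872339444 1225732590794885332887

√415 → a₀=20, period (2,1,2,4,6,…,1,2,40); ℓ=16 even so k=15
a_0=20:  p_0=20·1+0=20,  q_0=20·0+1=1
…
a_5=6:  p_5=6·713+163=4441,  q_5=6·35+8=218
a_6=1:  p_6=1·4441+713=5154,  q_6=1·218+35=253
…
a_9=1:  p_9=1·33939+9595=43534,  q_9=1·1666+471=2137
a_10=1:  p_10=1·43534+33939=77473,  q_10=1·2137+1666=3803
…
a_13=2:  p_13=2·2110961+508372=4730294,  q_13=2·103623+24955=232201
a_14=1:  p_14=1·4730294+2110961=6841255,  q_14=1·232201+103623=335824
a_15=2:  p_15=2·6841255+4730294=18412804,  q_15=2·335824+232201=903849
fundamental: x₁=18412804, y₁=903849  (since 339031351142416 − 415·816943014801 = 1)
k=2:  x_2 = 18412804·18412804+415·903849·903849 = 678062702284831,  y_2 = 18412804·903849+903849·18412804 = 33284788965192
k=3:  x_3 = 18412804·678062702284831+415·903849·33284788965192 = 24970071273761872339444,  y_3 = 18412804·33284788965192+903849·678062702284831 = 1225732590794885332887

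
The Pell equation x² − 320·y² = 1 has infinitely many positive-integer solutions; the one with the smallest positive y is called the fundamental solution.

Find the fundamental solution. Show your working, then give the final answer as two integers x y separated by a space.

161 9

d=320: √d = [17; 1,7,1,34] (ℓ=4, even), read p_3/q_3
k=0  a_k=17  p_k/q_k = 17/1
k=1  a_k=1  p_k/q_k = 18/1
k=2  a_k=7  p_k/q_k = 143/8
k=3  a_k=1  p_k/q_k = 161/9
(x₁, y₁) = (161, 9);  161² − 320·9² = 1 ✓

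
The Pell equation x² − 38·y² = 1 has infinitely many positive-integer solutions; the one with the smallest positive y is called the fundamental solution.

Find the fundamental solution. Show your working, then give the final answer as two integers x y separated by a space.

√38 = [6; 6,12, …], period ℓ=2 (even) → k=1
a_0=6:  p_0=6·1+0=6,  q_0=6·0+1=1
a_1=6:  p_1=6·6+1=37,  q_1=6·1+0=6
fundamental: x₁=37, y₁=6  (since 1369 − 38·36 = 1)

37 6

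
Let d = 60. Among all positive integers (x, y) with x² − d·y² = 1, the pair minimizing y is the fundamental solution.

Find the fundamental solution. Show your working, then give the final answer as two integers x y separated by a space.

31 4

√60 → a₀=7, period (1,2,1,14); ℓ=4 even so k=3
k=0  a_k=7  p_k/q_k = 7/1
k=1  a_k=1  p_k/q_k = 8/1
k=2  a_k=2  p_k/q_k = 23/3
k=3  a_k=1  p_k/q_k = 31/4
fundamental: x₁=31, y₁=4  (since 961 − 60·16 = 1)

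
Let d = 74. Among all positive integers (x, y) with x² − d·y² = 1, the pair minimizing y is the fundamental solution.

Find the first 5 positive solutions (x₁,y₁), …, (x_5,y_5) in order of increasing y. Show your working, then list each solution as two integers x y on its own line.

3699 430
27365201 3181140
202447753299 23534073290
1497708451540801 174105071018280
11080046922051092499 1288029291859162150

√74 = [8; 1,1,1,1,16, …], period ℓ=5 (odd) → k=9
step 0: (8, 1)  from 8·(1,0) + (0,1)
step 1: (9, 1)  from 1·(8,1) + (1,0)
step 2: (17, 2)  from 1·(9,1) + (8,1)
step 3: (26, 3)  from 1·(17,2) + (9,1)
step 4: (43, 5)  from 1·(26,3) + (17,2)
step 5: (714, 83)  from 16·(43,5) + (26,3)
step 6: (757, 88)  from 1·(714,83) + (43,5)
step 7: (1471, 171)  from 1·(757,88) + (714,83)
step 8: (2228, 259)  from 1·(1471,171) + (757,88)
step 9: (3699, 430)  from 1·(2228,259) + (1471,171)
(x₁, y₁) = (3699, 430);  3699² − 74·430² = 1 ✓
k=2:  x_2 = 3699·3699+74·430·430 = 27365201,  y_2 = 3699·430+430·3699 = 3181140
k=3:  x_3 = 3699·27365201+74·430·3181140 = 202447753299,  y_3 = 3699·3181140+430·27365201 = 23534073290
k=4:  x_4 = 3699·202447753299+74·430·23534073290 = 1497708451540801,  y_4 = 3699·23534073290+430·202447753299 = 174105071018280
k=5:  x_5 = 3699·1497708451540801+74·430·174105071018280 = 11080046922051092499,  y_5 = 3699·174105071018280+430·1497708451540801 = 1288029291859162150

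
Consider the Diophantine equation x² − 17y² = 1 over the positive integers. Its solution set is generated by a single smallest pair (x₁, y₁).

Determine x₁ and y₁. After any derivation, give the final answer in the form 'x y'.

[4; 8] for √17; ℓ=1 ⇒ convergent index 1
k=0  a_k=4  p_k/q_k = 4/1
k=1  a_k=8  p_k/q_k = 33/8
fundamental: x₁=33, y₁=8  (since 1089 − 17·64 = 1)

33 8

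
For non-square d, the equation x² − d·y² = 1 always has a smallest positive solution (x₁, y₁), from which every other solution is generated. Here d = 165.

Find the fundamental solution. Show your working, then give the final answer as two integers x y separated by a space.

d=165: √d = [12; 1,5,2,5,1,24] (ℓ=6, even), read p_5/q_5
i=0: a=12 ⇒ p=12, q=1
i=1: a=1 ⇒ p=13, q=1
…
i=4: a=5 ⇒ p=912, q=71
i=5: a=1 ⇒ p=1079, q=84
(x₁, y₁) = (1079, 84);  1079² − 165·84² = 1 ✓

1079 84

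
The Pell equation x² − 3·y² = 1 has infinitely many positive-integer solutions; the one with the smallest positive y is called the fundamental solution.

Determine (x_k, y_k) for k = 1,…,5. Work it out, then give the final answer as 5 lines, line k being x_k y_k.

2 1
7 4
26 15
97 56
362 209

√3 → a₀=1, period (1,2); ℓ=2 even so k=1
a_0=1:  p_0=1·1+0=1,  q_0=1·0+1=1
a_1=1:  p_1=1·1+1=2,  q_1=1·1+0=1
(x₁, y₁) = (2, 1);  2² − 3·1² = 1 ✓
(2+1√3)^2 = 7 + 4√3
(2+1√3)^3 = 26 + 15√3
(2+1√3)^4 = 97 + 56√3
(2+1√3)^5 = 362 + 209√3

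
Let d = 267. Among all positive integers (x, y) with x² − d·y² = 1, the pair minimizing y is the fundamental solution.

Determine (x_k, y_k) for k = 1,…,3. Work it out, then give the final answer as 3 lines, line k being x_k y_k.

[16; 2,1,15,1,2,32] for √267; ℓ=6 ⇒ convergent index 5
step 0: (16, 1)  from 16·(1,0) + (0,1)
…
step 2: (49, 3)  from 1·(33,2) + (16,1)
step 3: (768, 47)  from 15·(49,3) + (33,2)
step 4: (817, 50)  from 1·(768,47) + (49,3)
step 5: (2402, 147)  from 2·(817,50) + (768,47)
fundamental: x₁=2402, y₁=147  (since 5769604 − 267·21609 = 1)
k=2:  x_2 = 2402·2402+267·147·147 = 11539207,  y_2 = 2402·147+147·2402 = 706188
k=3:  x_3 = 2402·11539207+267·147·706188 = 55434348026,  y_3 = 2402·706188+147·11539207 = 3392527005

2402 147
11539207 706188
55434348026 3392527005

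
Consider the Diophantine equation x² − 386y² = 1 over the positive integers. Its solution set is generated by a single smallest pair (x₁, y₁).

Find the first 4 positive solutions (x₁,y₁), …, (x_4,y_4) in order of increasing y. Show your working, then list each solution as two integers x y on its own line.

d=386: √d = [19; 1,1,1,4,1,18,1,4,1,1,1,38] (ℓ=12, even), read p_11/q_11
step 0: (19, 1)  from 19·(1,0) + (0,1)
step 1: (20, 1)  from 1·(19,1) + (1,0)
step 2: (39, 2)  from 1·(20,1) + (19,1)
step 3: (59, 3)  from 1·(39,2) + (20,1)
step 4: (275, 14)  from 4·(59,3) + (39,2)
step 5: (334, 17)  from 1·(275,14) + (59,3)
…
step 7: (6621, 337)  from 1·(6287,320) + (334,17)
…
step 9: (39392, 2005)  from 1·(32771,1668) + (6621,337)
step 10: (72163, 3673)  from 1·(39392,2005) + (32771,1668)
step 11: (111555, 5678)  from 1·(72163,3673) + (39392,2005)
→ (111555, 5678).  Check: 111555²=12444518025, 386·5678²=12444518024, difference 1.
n=2: (111555,5678)∘(111555,5678) = (111555·111555+386·5678·5678, 111555·5678+5678·111555) = (24889036049,1266818580)
n=3: (24889036049,1266818580)∘(111555,5678) = (111555·24889036049+386·5678·1266818580, 111555·1266818580+5678·24889036049) = (5552992832780835,282639893378122)
n=4: (5552992832780835,282639893378122)∘(111555,5678) = (111555·5552992832780835+386·5678·282639893378122, 111555·282639893378122+5678·5552992832780835) = (1238928230896843060801,63059786610325980840)

111555 5678
24889036049 1266818580
5552992832780835 282639893378122
1238928230896843060801 63059786610325980840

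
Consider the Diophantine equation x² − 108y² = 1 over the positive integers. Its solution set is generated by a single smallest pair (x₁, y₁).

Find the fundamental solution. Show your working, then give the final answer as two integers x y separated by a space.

1351 130

√108 → a₀=10, period (2,1,1,4,1,1,2,20); ℓ=8 even so k=7
i=0: a=10 ⇒ p=10, q=1
i=1: a=2 ⇒ p=21, q=2
i=2: a=1 ⇒ p=31, q=3
i=3: a=1 ⇒ p=52, q=5
i=4: a=4 ⇒ p=239, q=23
…
i=6: a=1 ⇒ p=530, q=51
i=7: a=2 ⇒ p=1351, q=130
→ (1351, 130).  Check: 1351²=1825201, 108·130²=1825200, difference 1.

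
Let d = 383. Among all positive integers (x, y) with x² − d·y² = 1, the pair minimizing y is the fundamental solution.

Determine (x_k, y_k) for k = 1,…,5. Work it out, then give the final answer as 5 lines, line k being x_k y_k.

√383 = [19; 1,1,3,19,3,1,1,38, …], period ℓ=8 (even) → k=7
k=0  a_k=19  p_k/q_k = 19/1
k=1  a_k=1  p_k/q_k = 20/1
…
k=3  a_k=3  p_k/q_k = 137/7
…
k=5  a_k=3  p_k/q_k = 8063/412
k=6  a_k=1  p_k/q_k = 10705/547
k=7  a_k=1  p_k/q_k = 18768/959
(x₁, y₁) = (18768, 959);  18768² − 383·959² = 1 ✓
(18768+959√383)^2 = 704475647 + 35997024√383
(18768+959√383)^3 = 26443197867024 + 1351184291905√383
(18768+959√383)^4 = 992571874432137217 + 50718053544949056√383
(18768+959√383)^5 = 37257177852241504710288 + 1903752856512023474111√383

18768 959
704475647 35997024
26443197867024 1351184291905
992571874432137217 50718053544949056
37257177852241504710288 1903752856512023474111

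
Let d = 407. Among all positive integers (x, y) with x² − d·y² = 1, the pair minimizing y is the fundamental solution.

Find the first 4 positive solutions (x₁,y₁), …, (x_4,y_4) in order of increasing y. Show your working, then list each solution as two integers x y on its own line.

2663 132
14183137 703032
75539384999 3744348300
402322750321537 19942398342768

√407 → a₀=20, period (5,1,2,1,5,40); ℓ=6 even so k=5
i=0: a=20 ⇒ p=20, q=1
…
i=4: a=1 ⇒ p=464, q=23
i=5: a=5 ⇒ p=2663, q=132
→ (2663, 132).  Check: 2663²=7091569, 407·132²=7091568, difference 1.
n=2: (2663,132)∘(2663,132) = (2663·2663+407·132·132, 2663·132+132·2663) = (14183137,703032)
n=3: (14183137,703032)∘(2663,132) = (2663·14183137+407·132·703032, 2663·703032+132·14183137) = (75539384999,3744348300)
n=4: (75539384999,3744348300)∘(2663,132) = (2663·75539384999+407·132·3744348300, 2663·3744348300+132·75539384999) = (402322750321537,19942398342768)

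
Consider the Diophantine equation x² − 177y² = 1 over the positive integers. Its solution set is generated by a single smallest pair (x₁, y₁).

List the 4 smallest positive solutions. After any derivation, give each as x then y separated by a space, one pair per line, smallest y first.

62423 4692
7793261857 585777432
972957569736599 73131969270780
121469860743542176897 9130233834994022448

d=177: √d = [13; 3,3,2,8,2,3,3,26] (ℓ=8, even), read p_7/q_7
k=0  a_k=13  p_k/q_k = 13/1
…
k=2  a_k=3  p_k/q_k = 133/10
…
k=6  a_k=3  p_k/q_k = 18985/1427
k=7  a_k=3  p_k/q_k = 62423/4692
(x₁, y₁) = (62423, 4692);  62423² − 177·4692² = 1 ✓
n=2: (62423,4692)∘(62423,4692) = (62423·62423+177·4692·4692, 62423·4692+4692·62423) = (7793261857,585777432)
n=3: (7793261857,585777432)∘(62423,4692) = (62423·7793261857+177·4692·585777432, 62423·585777432+4692·7793261857) = (972957569736599,73131969270780)
n=4: (972957569736599,73131969270780)∘(62423,4692) = (62423·972957569736599+177·4692·73131969270780, 62423·73131969270780+4692·972957569736599) = (121469860743542176897,9130233834994022448)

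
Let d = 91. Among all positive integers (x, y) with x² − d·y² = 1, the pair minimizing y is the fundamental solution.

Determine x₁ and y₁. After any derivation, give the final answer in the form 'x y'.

[9; 1,1,5,1,5,1,1,18] for √91; ℓ=8 ⇒ convergent index 7
a_0=9:  p_0=9·1+0=9,  q_0=9·0+1=1
a_1=1:  p_1=1·9+1=10,  q_1=1·1+0=1
a_2=1:  p_2=1·10+9=19,  q_2=1·1+1=2
…
a_5=5:  p_5=5·124+105=725,  q_5=5·13+11=76
a_6=1:  p_6=1·725+124=849,  q_6=1·76+13=89
a_7=1:  p_7=1·849+725=1574,  q_7=1·89+76=165
fundamental: x₁=1574, y₁=165  (since 2477476 − 91·27225 = 1)

1574 165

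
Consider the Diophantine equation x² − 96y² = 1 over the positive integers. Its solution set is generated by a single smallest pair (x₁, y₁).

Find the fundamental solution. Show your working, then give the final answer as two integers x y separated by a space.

√96 → a₀=9, period (1,3,1,18); ℓ=4 even so k=3
step 0: (9, 1)  from 9·(1,0) + (0,1)
step 1: (10, 1)  from 1·(9,1) + (1,0)
step 2: (39, 4)  from 3·(10,1) + (9,1)
step 3: (49, 5)  from 1·(39,4) + (10,1)
→ (49, 5).  Check: 49²=2401, 96·5²=2400, difference 1.

49 5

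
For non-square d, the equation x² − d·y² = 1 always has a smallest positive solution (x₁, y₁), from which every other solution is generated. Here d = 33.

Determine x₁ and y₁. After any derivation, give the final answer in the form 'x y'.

√33 → a₀=5, period (1,2,1,10); ℓ=4 even so k=3
i=0: a=5 ⇒ p=5, q=1
…
i=2: a=2 ⇒ p=17, q=3
i=3: a=1 ⇒ p=23, q=4
fundamental: x₁=23, y₁=4  (since 529 − 33·16 = 1)

23 4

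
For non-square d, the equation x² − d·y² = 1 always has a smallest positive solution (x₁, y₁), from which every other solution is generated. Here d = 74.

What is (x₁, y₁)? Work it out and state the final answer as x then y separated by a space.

d=74: √d = [8; 1,1,1,1,16] (ℓ=5, odd), read p_9/q_9
step 0: (8, 1)  from 8·(1,0) + (0,1)
step 1: (9, 1)  from 1·(8,1) + (1,0)
step 2: (17, 2)  from 1·(9,1) + (8,1)
…
step 4: (43, 5)  from 1·(26,3) + (17,2)
step 5: (714, 83)  from 16·(43,5) + (26,3)
…
step 8: (2228, 259)  from 1·(1471,171) + (757,88)
step 9: (3699, 430)  from 1·(2228,259) + (1471,171)
→ (3699, 430).  Check: 3699²=13682601, 74·430²=13682600, difference 1.

3699 430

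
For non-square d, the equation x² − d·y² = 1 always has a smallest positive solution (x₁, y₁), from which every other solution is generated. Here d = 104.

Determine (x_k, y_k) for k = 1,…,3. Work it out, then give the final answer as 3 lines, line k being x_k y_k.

51 5
5201 510
530451 52015

√104 → a₀=10, period (5,20); ℓ=2 even so k=1
i=0: a=10 ⇒ p=10, q=1
i=1: a=5 ⇒ p=51, q=5
(x₁, y₁) = (51, 5);  51² − 104·5² = 1 ✓
k=2:  x_2 = 51·51+104·5·5 = 5201,  y_2 = 51·5+5·51 = 510
k=3:  x_3 = 51·5201+104·5·510 = 530451,  y_3 = 51·510+5·5201 = 52015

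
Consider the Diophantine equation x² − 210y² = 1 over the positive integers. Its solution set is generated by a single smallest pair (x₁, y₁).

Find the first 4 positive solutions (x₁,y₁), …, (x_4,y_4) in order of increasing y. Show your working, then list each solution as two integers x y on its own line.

[14; 2,28] for √210; ℓ=2 ⇒ convergent index 1
k=0  a_k=14  p_k/q_k = 14/1
k=1  a_k=2  p_k/q_k = 29/2
(x₁, y₁) = (29, 2);  29² − 210·2² = 1 ✓
(x_2, y_2) = (29·29 + 210·2·2, 29·2 + 2·29) = (1681, 116)
(x_3, y_3) = (29·1681 + 210·2·116, 29·116 + 2·1681) = (97469, 6726)
(x_4, y_4) = (29·97469 + 210·2·6726, 29·6726 + 2·97469) = (5651521, 389992)

29 2
1681 116
97469 6726
5651521 389992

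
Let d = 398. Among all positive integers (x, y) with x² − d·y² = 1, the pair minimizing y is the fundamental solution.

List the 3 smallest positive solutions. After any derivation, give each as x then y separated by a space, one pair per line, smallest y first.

399 20
318401 15960
254083599 12736060

d=398: √d = [19; 1,18,1,38] (ℓ=4, even), read p_3/q_3
a_0=19:  p_0=19·1+0=19,  q_0=19·0+1=1
…
a_2=18:  p_2=18·20+19=379,  q_2=18·1+1=19
a_3=1:  p_3=1·379+20=399,  q_3=1·19+1=20
(x₁, y₁) = (399, 20);  399² − 398·20² = 1 ✓
(x_2, y_2) = (399·399 + 398·20·20, 399·20 + 20·399) = (318401, 15960)
(x_3, y_3) = (399·318401 + 398·20·15960, 399·15960 + 20·318401) = (254083599, 12736060)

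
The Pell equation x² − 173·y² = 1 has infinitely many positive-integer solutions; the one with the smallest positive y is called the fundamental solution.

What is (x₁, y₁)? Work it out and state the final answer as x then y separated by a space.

[13; 6,1,1,6,26] for √173; ℓ=5 ⇒ convergent index 9
i=0: a=13 ⇒ p=13, q=1
i=1: a=6 ⇒ p=79, q=6
i=2: a=1 ⇒ p=92, q=7
i=3: a=1 ⇒ p=171, q=13
i=4: a=6 ⇒ p=1118, q=85
i=5: a=26 ⇒ p=29239, q=2223
i=6: a=6 ⇒ p=176552, q=13423
i=7: a=1 ⇒ p=205791, q=15646
i=8: a=1 ⇒ p=382343, q=29069
i=9: a=6 ⇒ p=2499849, q=190060
(x₁, y₁) = (2499849, 190060);  2499849² − 173·190060² = 1 ✓

2499849 190060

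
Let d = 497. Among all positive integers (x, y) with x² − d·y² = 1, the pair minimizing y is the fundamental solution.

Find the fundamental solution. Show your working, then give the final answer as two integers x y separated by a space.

1201887 53912

d=497: √d = [22; 3,2,2,5,6,5,2,2,3,44] (ℓ=10, even), read p_9/q_9
k=0  a_k=22  p_k/q_k = 22/1
…
k=4  a_k=5  p_k/q_k = 2051/92
…
k=6  a_k=5  p_k/q_k = 65476/2937
…
k=8  a_k=2  p_k/q_k = 352750/15823
k=9  a_k=3  p_k/q_k = 1201887/53912
fundamental: x₁=1201887, y₁=53912  (since 1444532360769 − 497·2906503744 = 1)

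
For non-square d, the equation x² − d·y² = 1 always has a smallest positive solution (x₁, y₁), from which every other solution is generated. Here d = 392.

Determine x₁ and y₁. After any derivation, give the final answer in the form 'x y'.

√392 = [19; 1,3,1,38, …], period ℓ=4 (even) → k=3
k=0  a_k=19  p_k/q_k = 19/1
k=1  a_k=1  p_k/q_k = 20/1
k=2  a_k=3  p_k/q_k = 79/4
k=3  a_k=1  p_k/q_k = 99/5
fundamental: x₁=99, y₁=5  (since 9801 − 392·25 = 1)

99 5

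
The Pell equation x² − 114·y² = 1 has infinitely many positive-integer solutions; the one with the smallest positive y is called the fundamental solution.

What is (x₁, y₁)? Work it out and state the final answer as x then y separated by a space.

√114 = [10; 1,2,10,2,1,20, …], period ℓ=6 (even) → k=5
i=0: a=10 ⇒ p=10, q=1
i=1: a=1 ⇒ p=11, q=1
i=2: a=2 ⇒ p=32, q=3
i=3: a=10 ⇒ p=331, q=31
i=4: a=2 ⇒ p=694, q=65
i=5: a=1 ⇒ p=1025, q=96
fundamental: x₁=1025, y₁=96  (since 1050625 − 114·9216 = 1)

1025 96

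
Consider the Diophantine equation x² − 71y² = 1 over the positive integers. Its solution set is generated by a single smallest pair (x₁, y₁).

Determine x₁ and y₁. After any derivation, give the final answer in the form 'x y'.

3480 413

[8; 2,2,1,7,1,2,2,16] for √71; ℓ=8 ⇒ convergent index 7
step 0: (8, 1)  from 8·(1,0) + (0,1)
…
step 2: (42, 5)  from 2·(17,2) + (8,1)
step 3: (59, 7)  from 1·(42,5) + (17,2)
…
step 5: (514, 61)  from 1·(455,54) + (59,7)
step 6: (1483, 176)  from 2·(514,61) + (455,54)
step 7: (3480, 413)  from 2·(1483,176) + (514,61)
fundamental: x₁=3480, y₁=413  (since 12110400 − 71·170569 = 1)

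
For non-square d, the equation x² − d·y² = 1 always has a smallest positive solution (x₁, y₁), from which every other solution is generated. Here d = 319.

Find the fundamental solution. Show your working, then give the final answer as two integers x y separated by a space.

√319 → a₀=17, period (1,6,5,1,4,…,6,1,34); ℓ=14 even so k=13
step 0: (17, 1)  from 17·(1,0) + (0,1)
step 1: (18, 1)  from 1·(17,1) + (1,0)
step 2: (125, 7)  from 6·(18,1) + (17,1)
…
step 5: (3715, 208)  from 4·(768,43) + (643,36)
step 6: (11913, 667)  from 3·(3715,208) + (768,43)
…
step 10: (309613, 17335)  from 1·(250816,14043) + (58797,3292)
step 11: (1798881, 100718)  from 5·(309613,17335) + (250816,14043)
step 12: (11102899, 621643)  from 6·(1798881,100718) + (309613,17335)
step 13: (12901780, 722361)  from 1·(11102899,621643) + (1798881,100718)
(x₁, y₁) = (12901780, 722361);  12901780² − 319·722361² = 1 ✓

12901780 722361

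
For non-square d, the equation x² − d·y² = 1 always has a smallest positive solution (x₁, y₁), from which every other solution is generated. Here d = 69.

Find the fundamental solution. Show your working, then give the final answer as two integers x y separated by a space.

d=69: √d = [8; 3,3,1,4,1,3,3,16] (ℓ=8, even), read p_7/q_7
a_0=8:  p_0=8·1+0=8,  q_0=8·0+1=1
a_1=3:  p_1=3·8+1=25,  q_1=3·1+0=3
a_2=3:  p_2=3·25+8=83,  q_2=3·3+1=10
a_3=1:  p_3=1·83+25=108,  q_3=1·10+3=13
…
a_5=1:  p_5=1·515+108=623,  q_5=1·62+13=75
a_6=3:  p_6=3·623+515=2384,  q_6=3·75+62=287
a_7=3:  p_7=3·2384+623=7775,  q_7=3·287+75=936
fundamental: x₁=7775, y₁=936  (since 60450625 − 69·876096 = 1)

7775 936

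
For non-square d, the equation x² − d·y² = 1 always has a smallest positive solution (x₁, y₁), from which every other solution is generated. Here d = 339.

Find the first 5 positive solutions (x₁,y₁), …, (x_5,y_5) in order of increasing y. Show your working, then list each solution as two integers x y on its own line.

d=339: √d = [18; 2,2,2,1,17,1,2,2,2,36] (ℓ=10, even), read p_9/q_9
a_0=18:  p_0=18·1+0=18,  q_0=18·0+1=1
a_1=2:  p_1=2·18+1=37,  q_1=2·1+0=2
a_2=2:  p_2=2·37+18=92,  q_2=2·2+1=5
a_3=2:  p_3=2·92+37=221,  q_3=2·5+2=12
a_4=1:  p_4=1·221+92=313,  q_4=1·12+5=17
a_5=17:  p_5=17·313+221=5542,  q_5=17·17+12=301
a_6=1:  p_6=1·5542+313=5855,  q_6=1·301+17=318
a_7=2:  p_7=2·5855+5542=17252,  q_7=2·318+301=937
a_8=2:  p_8=2·17252+5855=40359,  q_8=2·937+318=2192
a_9=2:  p_9=2·40359+17252=97970,  q_9=2·2192+937=5321
fundamental: x₁=97970, y₁=5321  (since 9598120900 − 339·28313041 = 1)
(97970+5321√339)^2 = 19196241799 + 1042596740√339
(97970+5321√339)^3 = 3761311617998090 + 204286405230279√339
(97970+5321√339)^4 = 736991398411349512801 + 40027878239778270520√339
(97970+5321√339)^5 = 144406094600958511920229850 + 7843062462097867920458521√339

97970 5321
19196241799 1042596740
3761311617998090 204286405230279
736991398411349512801 40027878239778270520
144406094600958511920229850 7843062462097867920458521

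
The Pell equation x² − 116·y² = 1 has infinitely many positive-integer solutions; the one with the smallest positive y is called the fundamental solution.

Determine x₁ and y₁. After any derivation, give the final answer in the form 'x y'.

√116 = [10; 1,3,2,1,4,1,2,3,1,20, …], period ℓ=10 (even) → k=9
k=0  a_k=10  p_k/q_k = 10/1
…
k=2  a_k=3  p_k/q_k = 43/4
k=3  a_k=2  p_k/q_k = 97/9
k=4  a_k=1  p_k/q_k = 140/13
k=5  a_k=4  p_k/q_k = 657/61
k=6  a_k=1  p_k/q_k = 797/74
k=7  a_k=2  p_k/q_k = 2251/209
k=8  a_k=3  p_k/q_k = 7550/701
k=9  a_k=1  p_k/q_k = 9801/910
→ (9801, 910).  Check: 9801²=96059601, 116·910²=96059600, difference 1.

9801 910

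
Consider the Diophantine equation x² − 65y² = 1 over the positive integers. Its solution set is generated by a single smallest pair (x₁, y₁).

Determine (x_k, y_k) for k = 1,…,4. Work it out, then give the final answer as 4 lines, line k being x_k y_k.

d=65: √d = [8; 16] (ℓ=1, odd), read p_1/q_1
step 0: (8, 1)  from 8·(1,0) + (0,1)
step 1: (129, 16)  from 16·(8,1) + (1,0)
fundamental: x₁=129, y₁=16  (since 16641 − 65·256 = 1)
n=2: (129,16)∘(129,16) = (129·129+65·16·16, 129·16+16·129) = (33281,4128)
n=3: (33281,4128)∘(129,16) = (129·33281+65·16·4128, 129·4128+16·33281) = (8586369,1065008)
n=4: (8586369,1065008)∘(129,16) = (129·8586369+65·16·1065008, 129·1065008+16·8586369) = (2215249921,274767936)

129 16
33281 4128
8586369 1065008
2215249921 274767936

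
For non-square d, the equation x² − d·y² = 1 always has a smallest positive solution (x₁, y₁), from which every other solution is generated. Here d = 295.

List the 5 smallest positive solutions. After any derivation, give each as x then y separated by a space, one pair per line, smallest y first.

2024999 117900
8201241900001 477494764200
33215013292518224999 1933852840020353700
134520737404664024967600001 7832100134376274949528400
544808717447381276777437550624999 31719989880021710940200100589500

d=295: √d = [17; 5,1,2,3,2,6,2,3,2,1,5,34] (ℓ=12, even), read p_11/q_11
step 0: (17, 1)  from 17·(1,0) + (0,1)
…
step 2: (103, 6)  from 1·(86,5) + (17,1)
…
step 4: (979, 57)  from 3·(292,17) + (103,6)
step 5: (2250, 131)  from 2·(979,57) + (292,17)
step 6: (14479, 843)  from 6·(2250,131) + (979,57)
step 7: (31208, 1817)  from 2·(14479,843) + (2250,131)
step 8: (108103, 6294)  from 3·(31208,1817) + (14479,843)
step 9: (247414, 14405)  from 2·(108103,6294) + (31208,1817)
step 10: (355517, 20699)  from 1·(247414,14405) + (108103,6294)
step 11: (2024999, 117900)  from 5·(355517,20699) + (247414,14405)
→ (2024999, 117900).  Check: 2024999²=4100620950001, 295·117900²=4100620950000, difference 1.
(2024999+117900√295)^2 = 8201241900001 + 477494764200√295
(2024999+117900√295)^3 = 33215013292518224999 + 1933852840020353700√295
(2024999+117900√295)^4 = 134520737404664024967600001 + 7832100134376274949528400√295
(2024999+117900√295)^5 = 544808717447381276777437550624999 + 31719989880021710940200100589500√295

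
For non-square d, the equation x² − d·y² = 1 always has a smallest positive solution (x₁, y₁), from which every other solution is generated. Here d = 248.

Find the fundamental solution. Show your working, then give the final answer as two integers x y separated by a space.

√248 → a₀=15, period (1,2,1,30); ℓ=4 even so k=3
step 0: (15, 1)  from 15·(1,0) + (0,1)
…
step 2: (47, 3)  from 2·(16,1) + (15,1)
step 3: (63, 4)  from 1·(47,3) + (16,1)
(x₁, y₁) = (63, 4);  63² − 248·4² = 1 ✓

63 4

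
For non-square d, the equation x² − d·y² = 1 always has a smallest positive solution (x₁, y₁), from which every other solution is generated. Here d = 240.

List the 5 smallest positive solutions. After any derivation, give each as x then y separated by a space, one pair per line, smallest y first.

31 2
1921 124
119071 7686
7380481 476408
457470751 29529610

d=240: √d = [15; 2,30] (ℓ=2, even), read p_1/q_1
k=0  a_k=15  p_k/q_k = 15/1
k=1  a_k=2  p_k/q_k = 31/2
fundamental: x₁=31, y₁=2  (since 961 − 240·4 = 1)
k=2:  x_2 = 31·31+240·2·2 = 1921,  y_2 = 31·2+2·31 = 124
k=3:  x_3 = 31·1921+240·2·124 = 119071,  y_3 = 31·124+2·1921 = 7686
k=4:  x_4 = 31·119071+240·2·7686 = 7380481,  y_4 = 31·7686+2·119071 = 476408
k=5:  x_5 = 31·7380481+240·2·476408 = 457470751,  y_5 = 31·476408+2·7380481 = 29529610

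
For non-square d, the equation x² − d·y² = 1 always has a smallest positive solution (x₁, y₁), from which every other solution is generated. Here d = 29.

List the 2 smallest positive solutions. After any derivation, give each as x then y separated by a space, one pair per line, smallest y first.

√29 → a₀=5, period (2,1,1,2,10); ℓ=5 odd so k=9
k=0  a_k=5  p_k/q_k = 5/1
…
k=2  a_k=1  p_k/q_k = 16/3
k=3  a_k=1  p_k/q_k = 27/5
k=4  a_k=2  p_k/q_k = 70/13
…
k=6  a_k=2  p_k/q_k = 1524/283
k=7  a_k=1  p_k/q_k = 2251/418
k=8  a_k=1  p_k/q_k = 3775/701
k=9  a_k=2  p_k/q_k = 9801/1820
fundamental: x₁=9801, y₁=1820  (since 96059601 − 29·3312400 = 1)
(9801+1820√29)^2 = 192119201 + 35675640√29

9801 1820
192119201 35675640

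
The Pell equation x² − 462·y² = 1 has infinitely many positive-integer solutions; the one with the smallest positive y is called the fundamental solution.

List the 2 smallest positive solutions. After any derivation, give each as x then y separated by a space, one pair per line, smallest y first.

d=462: √d = [21; 2,42] (ℓ=2, even), read p_1/q_1
a_0=21:  p_0=21·1+0=21,  q_0=21·0+1=1
a_1=2:  p_1=2·21+1=43,  q_1=2·1+0=2
(x₁, y₁) = (43, 2);  43² − 462·2² = 1 ✓
k=2:  x_2 = 43·43+462·2·2 = 3697,  y_2 = 43·2+2·43 = 172

43 2
3697 172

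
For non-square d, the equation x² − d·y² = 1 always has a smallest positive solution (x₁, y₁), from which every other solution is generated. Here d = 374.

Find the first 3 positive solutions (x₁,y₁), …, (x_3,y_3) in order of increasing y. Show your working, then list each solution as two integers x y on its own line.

3365 174
22646449 1171020
152410598405 7880964426

[19; 2,1,18,1,2,38] for √374; ℓ=6 ⇒ convergent index 5
k=0  a_k=19  p_k/q_k = 19/1
k=1  a_k=2  p_k/q_k = 39/2
k=2  a_k=1  p_k/q_k = 58/3
k=3  a_k=18  p_k/q_k = 1083/56
k=4  a_k=1  p_k/q_k = 1141/59
k=5  a_k=2  p_k/q_k = 3365/174
fundamental: x₁=3365, y₁=174  (since 11323225 − 374·30276 = 1)
(x_2, y_2) = (3365·3365 + 374·174·174, 3365·174 + 174·3365) = (22646449, 1171020)
(x_3, y_3) = (3365·22646449 + 374·174·1171020, 3365·1171020 + 174·22646449) = (152410598405, 7880964426)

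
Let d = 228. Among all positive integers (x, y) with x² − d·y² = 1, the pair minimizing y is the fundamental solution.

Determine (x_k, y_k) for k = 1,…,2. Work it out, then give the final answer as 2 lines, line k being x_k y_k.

151 10
45601 3020

d=228: √d = [15; 10,30] (ℓ=2, even), read p_1/q_1
step 0: (15, 1)  from 15·(1,0) + (0,1)
step 1: (151, 10)  from 10·(15,1) + (1,0)
fundamental: x₁=151, y₁=10  (since 22801 − 228·100 = 1)
n=2: (151,10)∘(151,10) = (151·151+228·10·10, 151·10+10·151) = (45601,3020)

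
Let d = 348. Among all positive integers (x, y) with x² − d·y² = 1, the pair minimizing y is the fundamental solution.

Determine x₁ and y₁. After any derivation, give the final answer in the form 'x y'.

[18; 1,1,1,8,1,1,1,36] for √348; ℓ=8 ⇒ convergent index 7
k=0  a_k=18  p_k/q_k = 18/1
…
k=4  a_k=8  p_k/q_k = 485/26
k=5  a_k=1  p_k/q_k = 541/29
k=6  a_k=1  p_k/q_k = 1026/55
k=7  a_k=1  p_k/q_k = 1567/84
(x₁, y₁) = (1567, 84);  1567² − 348·84² = 1 ✓

1567 84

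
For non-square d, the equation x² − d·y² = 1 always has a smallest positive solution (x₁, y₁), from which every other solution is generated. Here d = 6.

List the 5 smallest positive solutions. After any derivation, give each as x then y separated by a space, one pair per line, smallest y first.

5 2
49 20
485 198
4801 1960
47525 19402

d=6: √d = [2; 2,4] (ℓ=2, even), read p_1/q_1
step 0: (2, 1)  from 2·(1,0) + (0,1)
step 1: (5, 2)  from 2·(2,1) + (1,0)
(x₁, y₁) = (5, 2);  5² − 6·2² = 1 ✓
(5+2√6)^2 = 49 + 20√6
(5+2√6)^3 = 485 + 198√6
(5+2√6)^4 = 4801 + 1960√6
(5+2√6)^5 = 47525 + 19402√6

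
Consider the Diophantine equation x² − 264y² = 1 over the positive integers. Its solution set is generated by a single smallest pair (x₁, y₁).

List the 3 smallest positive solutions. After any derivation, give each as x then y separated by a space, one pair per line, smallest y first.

65 4
8449 520
1098305 67596

√264 = [16; 4,32, …], period ℓ=2 (even) → k=1
i=0: a=16 ⇒ p=16, q=1
i=1: a=4 ⇒ p=65, q=4
fundamental: x₁=65, y₁=4  (since 4225 − 264·16 = 1)
(65+4√264)^2 = 8449 + 520√264
(65+4√264)^3 = 1098305 + 67596√264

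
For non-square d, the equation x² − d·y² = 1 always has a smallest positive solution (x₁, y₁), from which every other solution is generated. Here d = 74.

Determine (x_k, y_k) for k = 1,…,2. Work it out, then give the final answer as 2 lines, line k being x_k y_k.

3699 430
27365201 3181140

√74 = [8; 1,1,1,1,16, …], period ℓ=5 (odd) → k=9
k=0  a_k=8  p_k/q_k = 8/1
k=1  a_k=1  p_k/q_k = 9/1
…
k=3  a_k=1  p_k/q_k = 26/3
k=4  a_k=1  p_k/q_k = 43/5
k=5  a_k=16  p_k/q_k = 714/83
k=6  a_k=1  p_k/q_k = 757/88
k=7  a_k=1  p_k/q_k = 1471/171
k=8  a_k=1  p_k/q_k = 2228/259
k=9  a_k=1  p_k/q_k = 3699/430
→ (3699, 430).  Check: 3699²=13682601, 74·430²=13682600, difference 1.
k=2:  x_2 = 3699·3699+74·430·430 = 27365201,  y_2 = 3699·430+430·3699 = 3181140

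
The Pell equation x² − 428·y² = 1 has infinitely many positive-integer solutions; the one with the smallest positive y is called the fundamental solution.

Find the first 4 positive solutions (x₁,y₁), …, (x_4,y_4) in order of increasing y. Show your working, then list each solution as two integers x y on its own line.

d=428: √d = [20; 1,2,4,1,5,10,5,1,4,2,1,40] (ℓ=12, even), read p_11/q_11
k=0  a_k=20  p_k/q_k = 20/1
k=1  a_k=1  p_k/q_k = 21/1
k=2  a_k=2  p_k/q_k = 62/3
k=3  a_k=4  p_k/q_k = 269/13
k=4  a_k=1  p_k/q_k = 331/16
…
k=6  a_k=10  p_k/q_k = 19571/946
…
k=9  a_k=4  p_k/q_k = 577179/27899
k=10  a_k=2  p_k/q_k = 1273708/61567
k=11  a_k=1  p_k/q_k = 1850887/89466
fundamental: x₁=1850887, y₁=89466  (since 3425782686769 − 428·8004165156 = 1)
(1850887+89466√428)^2 = 6851565373537 + 331182912684√428
(1850887+89466√428)^3 = 25362946559057703751 + 1225964295417811950√428
(1850887+89466√428)^4 = 93887896135702420679780737 + 4538242753705644230486616√428

1850887 89466
6851565373537 331182912684
25362946559057703751 1225964295417811950
93887896135702420679780737 4538242753705644230486616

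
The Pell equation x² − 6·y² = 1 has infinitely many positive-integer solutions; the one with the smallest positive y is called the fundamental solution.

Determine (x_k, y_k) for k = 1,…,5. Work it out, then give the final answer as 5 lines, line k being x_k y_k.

5 2
49 20
485 198
4801 1960
47525 19402

[2; 2,4] for √6; ℓ=2 ⇒ convergent index 1
k=0  a_k=2  p_k/q_k = 2/1
k=1  a_k=2  p_k/q_k = 5/2
→ (5, 2).  Check: 5²=25, 6·2²=24, difference 1.
k=2:  x_2 = 5·5+6·2·2 = 49,  y_2 = 5·2+2·5 = 20
k=3:  x_3 = 5·49+6·2·20 = 485,  y_3 = 5·20+2·49 = 198
k=4:  x_4 = 5·485+6·2·198 = 4801,  y_4 = 5·198+2·485 = 1960
k=5:  x_5 = 5·4801+6·2·1960 = 47525,  y_5 = 5·1960+2·4801 = 19402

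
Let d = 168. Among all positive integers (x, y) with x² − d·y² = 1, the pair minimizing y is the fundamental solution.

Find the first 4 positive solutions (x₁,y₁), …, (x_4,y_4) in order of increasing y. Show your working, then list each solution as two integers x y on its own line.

13 1
337 26
8749 675
227137 17524

√168 → a₀=12, period (1,24); ℓ=2 even so k=1
k=0  a_k=12  p_k/q_k = 12/1
k=1  a_k=1  p_k/q_k = 13/1
(x₁, y₁) = (13, 1);  13² − 168·1² = 1 ✓
n=2: (13,1)∘(13,1) = (13·13+168·1·1, 13·1+1·13) = (337,26)
n=3: (337,26)∘(13,1) = (13·337+168·1·26, 13·26+1·337) = (8749,675)
n=4: (8749,675)∘(13,1) = (13·8749+168·1·675, 13·675+1·8749) = (227137,17524)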